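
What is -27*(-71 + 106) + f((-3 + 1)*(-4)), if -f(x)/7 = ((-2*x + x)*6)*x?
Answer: 1743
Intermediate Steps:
f(x) = 42*x**2 (f(x) = -7*(-2*x + x)*6*x = -7*-x*6*x = -7*(-6*x)*x = -(-42)*x**2 = 42*x**2)
-27*(-71 + 106) + f((-3 + 1)*(-4)) = -27*(-71 + 106) + 42*((-3 + 1)*(-4))**2 = -27*35 + 42*(-2*(-4))**2 = -945 + 42*8**2 = -945 + 42*64 = -945 + 2688 = 1743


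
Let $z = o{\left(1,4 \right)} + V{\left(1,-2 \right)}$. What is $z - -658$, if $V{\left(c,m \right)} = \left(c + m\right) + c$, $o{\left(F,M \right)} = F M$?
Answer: $662$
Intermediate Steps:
$V{\left(c,m \right)} = m + 2 c$
$z = 4$ ($z = 1 \cdot 4 + \left(-2 + 2 \cdot 1\right) = 4 + \left(-2 + 2\right) = 4 + 0 = 4$)
$z - -658 = 4 - -658 = 4 + 658 = 662$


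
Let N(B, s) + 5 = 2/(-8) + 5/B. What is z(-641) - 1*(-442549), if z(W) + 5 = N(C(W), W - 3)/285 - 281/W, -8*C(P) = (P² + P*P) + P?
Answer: 646265318239/1460340 ≈ 4.4254e+5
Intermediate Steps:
C(P) = -P²/4 - P/8 (C(P) = -((P² + P*P) + P)/8 = -((P² + P²) + P)/8 = -(2*P² + P)/8 = -(P + 2*P²)/8 = -P²/4 - P/8)
N(B, s) = -21/4 + 5/B (N(B, s) = -5 + (2/(-8) + 5/B) = -5 + (2*(-⅛) + 5/B) = -5 + (-¼ + 5/B) = -21/4 + 5/B)
z(W) = -1907/380 - 281/W - 8/(57*W*(1 + 2*W)) (z(W) = -5 + ((-21/4 + 5/((-W*(1 + 2*W)/8)))/285 - 281/W) = -5 + ((-21/4 + 5*(-8/(W*(1 + 2*W))))*(1/285) - 281/W) = -5 + ((-21/4 - 40/(W*(1 + 2*W)))*(1/285) - 281/W) = -5 + ((-7/380 - 8/(57*W*(1 + 2*W))) - 281/W) = -5 + (-7/380 - 281/W - 8/(57*W*(1 + 2*W))) = -1907/380 - 281/W - 8/(57*W*(1 + 2*W)))
z(-641) - 1*(-442549) = (1/1140)*(-320500 - 646401*(-641) - 11442*(-641)²)/(-641*(1 + 2*(-641))) - 1*(-442549) = (1/1140)*(-1/641)*(-320500 + 414343041 - 11442*410881)/(1 - 1282) + 442549 = (1/1140)*(-1/641)*(-320500 + 414343041 - 4701300402)/(-1281) + 442549 = (1/1140)*(-1/641)*(-1/1281)*(-4287277861) + 442549 = -6688421/1460340 + 442549 = 646265318239/1460340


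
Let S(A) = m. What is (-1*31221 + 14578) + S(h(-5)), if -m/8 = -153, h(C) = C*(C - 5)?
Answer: -15419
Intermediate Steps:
h(C) = C*(-5 + C)
m = 1224 (m = -8*(-153) = 1224)
S(A) = 1224
(-1*31221 + 14578) + S(h(-5)) = (-1*31221 + 14578) + 1224 = (-31221 + 14578) + 1224 = -16643 + 1224 = -15419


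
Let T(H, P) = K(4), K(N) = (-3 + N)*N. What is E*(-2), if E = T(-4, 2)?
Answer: -8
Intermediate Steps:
K(N) = N*(-3 + N)
T(H, P) = 4 (T(H, P) = 4*(-3 + 4) = 4*1 = 4)
E = 4
E*(-2) = 4*(-2) = -8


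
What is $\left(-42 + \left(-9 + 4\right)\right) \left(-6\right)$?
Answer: $282$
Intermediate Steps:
$\left(-42 + \left(-9 + 4\right)\right) \left(-6\right) = \left(-42 - 5\right) \left(-6\right) = \left(-47\right) \left(-6\right) = 282$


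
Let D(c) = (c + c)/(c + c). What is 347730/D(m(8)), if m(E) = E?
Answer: 347730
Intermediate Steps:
D(c) = 1 (D(c) = (2*c)/((2*c)) = (2*c)*(1/(2*c)) = 1)
347730/D(m(8)) = 347730/1 = 347730*1 = 347730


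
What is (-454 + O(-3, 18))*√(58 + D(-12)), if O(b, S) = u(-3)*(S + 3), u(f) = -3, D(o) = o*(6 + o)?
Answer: -517*√130 ≈ -5894.7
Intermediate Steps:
O(b, S) = -9 - 3*S (O(b, S) = -3*(S + 3) = -3*(3 + S) = -9 - 3*S)
(-454 + O(-3, 18))*√(58 + D(-12)) = (-454 + (-9 - 3*18))*√(58 - 12*(6 - 12)) = (-454 + (-9 - 54))*√(58 - 12*(-6)) = (-454 - 63)*√(58 + 72) = -517*√130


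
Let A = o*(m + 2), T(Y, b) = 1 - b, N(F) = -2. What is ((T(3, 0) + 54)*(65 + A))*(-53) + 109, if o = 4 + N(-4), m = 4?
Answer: -224346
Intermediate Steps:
o = 2 (o = 4 - 2 = 2)
A = 12 (A = 2*(4 + 2) = 2*6 = 12)
((T(3, 0) + 54)*(65 + A))*(-53) + 109 = (((1 - 1*0) + 54)*(65 + 12))*(-53) + 109 = (((1 + 0) + 54)*77)*(-53) + 109 = ((1 + 54)*77)*(-53) + 109 = (55*77)*(-53) + 109 = 4235*(-53) + 109 = -224455 + 109 = -224346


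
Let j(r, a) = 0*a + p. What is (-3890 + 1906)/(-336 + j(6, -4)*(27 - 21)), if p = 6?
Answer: 496/75 ≈ 6.6133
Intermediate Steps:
j(r, a) = 6 (j(r, a) = 0*a + 6 = 0 + 6 = 6)
(-3890 + 1906)/(-336 + j(6, -4)*(27 - 21)) = (-3890 + 1906)/(-336 + 6*(27 - 21)) = -1984/(-336 + 6*6) = -1984/(-336 + 36) = -1984/(-300) = -1984*(-1/300) = 496/75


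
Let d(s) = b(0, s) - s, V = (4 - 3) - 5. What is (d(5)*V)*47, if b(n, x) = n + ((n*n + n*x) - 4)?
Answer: 1692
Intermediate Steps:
V = -4 (V = 1 - 5 = -4)
b(n, x) = -4 + n + n² + n*x (b(n, x) = n + ((n² + n*x) - 4) = n + (-4 + n² + n*x) = -4 + n + n² + n*x)
d(s) = -4 - s (d(s) = (-4 + 0 + 0² + 0*s) - s = (-4 + 0 + 0 + 0) - s = -4 - s)
(d(5)*V)*47 = ((-4 - 1*5)*(-4))*47 = ((-4 - 5)*(-4))*47 = -9*(-4)*47 = 36*47 = 1692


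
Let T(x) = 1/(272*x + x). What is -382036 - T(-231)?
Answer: -24092336267/63063 ≈ -3.8204e+5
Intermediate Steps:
T(x) = 1/(273*x)
-382036 - T(-231) = -382036 - 1/(273*(-231)) = -382036 - (-1)/(273*231) = -382036 - 1*(-1/63063) = -382036 + 1/63063 = -24092336267/63063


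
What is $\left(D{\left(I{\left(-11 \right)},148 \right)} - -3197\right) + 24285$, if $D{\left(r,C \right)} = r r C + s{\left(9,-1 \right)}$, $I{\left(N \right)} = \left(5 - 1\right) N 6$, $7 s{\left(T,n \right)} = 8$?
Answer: $\frac{72397438}{7} \approx 1.0342 \cdot 10^{7}$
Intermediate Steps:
$s{\left(T,n \right)} = \frac{8}{7}$ ($s{\left(T,n \right)} = \frac{1}{7} \cdot 8 = \frac{8}{7}$)
$I{\left(N \right)} = 24 N$ ($I{\left(N \right)} = 4 N 6 = 24 N$)
$D{\left(r,C \right)} = \frac{8}{7} + C r^{2}$ ($D{\left(r,C \right)} = r r C + \frac{8}{7} = r^{2} C + \frac{8}{7} = C r^{2} + \frac{8}{7} = \frac{8}{7} + C r^{2}$)
$\left(D{\left(I{\left(-11 \right)},148 \right)} - -3197\right) + 24285 = \left(\left(\frac{8}{7} + 148 \left(24 \left(-11\right)\right)^{2}\right) - -3197\right) + 24285 = \left(\left(\frac{8}{7} + 148 \left(-264\right)^{2}\right) + 3197\right) + 24285 = \left(\left(\frac{8}{7} + 148 \cdot 69696\right) + 3197\right) + 24285 = \left(\left(\frac{8}{7} + 10315008\right) + 3197\right) + 24285 = \left(\frac{72205064}{7} + 3197\right) + 24285 = \frac{72227443}{7} + 24285 = \frac{72397438}{7}$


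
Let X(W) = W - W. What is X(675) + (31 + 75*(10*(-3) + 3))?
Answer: -1994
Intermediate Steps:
X(W) = 0
X(675) + (31 + 75*(10*(-3) + 3)) = 0 + (31 + 75*(10*(-3) + 3)) = 0 + (31 + 75*(-30 + 3)) = 0 + (31 + 75*(-27)) = 0 + (31 - 2025) = 0 - 1994 = -1994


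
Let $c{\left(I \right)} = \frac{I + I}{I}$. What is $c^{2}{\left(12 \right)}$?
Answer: $4$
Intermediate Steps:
$c{\left(I \right)} = 2$ ($c{\left(I \right)} = \frac{2 I}{I} = 2$)
$c^{2}{\left(12 \right)} = 2^{2} = 4$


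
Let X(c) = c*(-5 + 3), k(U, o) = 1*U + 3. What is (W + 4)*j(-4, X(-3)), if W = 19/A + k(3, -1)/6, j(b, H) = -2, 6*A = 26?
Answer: -244/13 ≈ -18.769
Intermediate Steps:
k(U, o) = 3 + U (k(U, o) = U + 3 = 3 + U)
X(c) = -2*c (X(c) = c*(-2) = -2*c)
A = 13/3 (A = (⅙)*26 = 13/3 ≈ 4.3333)
W = 70/13 (W = 19/(13/3) + (3 + 3)/6 = 19*(3/13) + 6*(⅙) = 57/13 + 1 = 70/13 ≈ 5.3846)
(W + 4)*j(-4, X(-3)) = (70/13 + 4)*(-2) = (122/13)*(-2) = -244/13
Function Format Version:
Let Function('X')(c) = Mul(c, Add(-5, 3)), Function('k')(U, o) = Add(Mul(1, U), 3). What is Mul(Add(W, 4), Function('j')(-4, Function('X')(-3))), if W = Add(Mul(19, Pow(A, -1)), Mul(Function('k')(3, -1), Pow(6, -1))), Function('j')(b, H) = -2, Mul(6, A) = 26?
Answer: Rational(-244, 13) ≈ -18.769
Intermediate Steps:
Function('k')(U, o) = Add(3, U) (Function('k')(U, o) = Add(U, 3) = Add(3, U))
Function('X')(c) = Mul(-2, c) (Function('X')(c) = Mul(c, -2) = Mul(-2, c))
A = Rational(13, 3) (A = Mul(Rational(1, 6), 26) = Rational(13, 3) ≈ 4.3333)
W = Rational(70, 13) (W = Add(Mul(19, Pow(Rational(13, 3), -1)), Mul(Add(3, 3), Pow(6, -1))) = Add(Mul(19, Rational(3, 13)), Mul(6, Rational(1, 6))) = Add(Rational(57, 13), 1) = Rational(70, 13) ≈ 5.3846)
Mul(Add(W, 4), Function('j')(-4, Function('X')(-3))) = Mul(Add(Rational(70, 13), 4), -2) = Mul(Rational(122, 13), -2) = Rational(-244, 13)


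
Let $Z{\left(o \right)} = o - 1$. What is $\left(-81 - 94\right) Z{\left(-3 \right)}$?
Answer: $700$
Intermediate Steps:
$Z{\left(o \right)} = -1 + o$
$\left(-81 - 94\right) Z{\left(-3 \right)} = \left(-81 - 94\right) \left(-1 - 3\right) = \left(-175\right) \left(-4\right) = 700$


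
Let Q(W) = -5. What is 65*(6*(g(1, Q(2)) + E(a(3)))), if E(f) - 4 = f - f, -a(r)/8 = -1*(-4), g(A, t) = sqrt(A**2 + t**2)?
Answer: 1560 + 390*sqrt(26) ≈ 3548.6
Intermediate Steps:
a(r) = -32 (a(r) = -(-8)*(-4) = -8*4 = -32)
E(f) = 4 (E(f) = 4 + (f - f) = 4 + 0 = 4)
65*(6*(g(1, Q(2)) + E(a(3)))) = 65*(6*(sqrt(1**2 + (-5)**2) + 4)) = 65*(6*(sqrt(1 + 25) + 4)) = 65*(6*(sqrt(26) + 4)) = 65*(6*(4 + sqrt(26))) = 65*(24 + 6*sqrt(26)) = 1560 + 390*sqrt(26)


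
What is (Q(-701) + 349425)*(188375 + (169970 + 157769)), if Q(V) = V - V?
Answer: 180343134450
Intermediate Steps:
Q(V) = 0
(Q(-701) + 349425)*(188375 + (169970 + 157769)) = (0 + 349425)*(188375 + (169970 + 157769)) = 349425*(188375 + 327739) = 349425*516114 = 180343134450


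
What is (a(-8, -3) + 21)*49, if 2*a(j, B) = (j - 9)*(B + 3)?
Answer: 1029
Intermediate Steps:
a(j, B) = (-9 + j)*(3 + B)/2 (a(j, B) = ((j - 9)*(B + 3))/2 = ((-9 + j)*(3 + B))/2 = (-9 + j)*(3 + B)/2)
(a(-8, -3) + 21)*49 = ((-27/2 - 9/2*(-3) + (3/2)*(-8) + (1/2)*(-3)*(-8)) + 21)*49 = ((-27/2 + 27/2 - 12 + 12) + 21)*49 = (0 + 21)*49 = 21*49 = 1029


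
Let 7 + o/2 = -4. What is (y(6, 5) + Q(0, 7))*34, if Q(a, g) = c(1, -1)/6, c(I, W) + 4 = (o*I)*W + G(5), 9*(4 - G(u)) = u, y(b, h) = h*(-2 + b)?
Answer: 21641/27 ≈ 801.52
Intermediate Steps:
G(u) = 4 - u/9
o = -22 (o = -14 + 2*(-4) = -14 - 8 = -22)
c(I, W) = -5/9 - 22*I*W (c(I, W) = -4 + ((-22*I)*W + (4 - ⅑*5)) = -4 + (-22*I*W + (4 - 5/9)) = -4 + (-22*I*W + 31/9) = -4 + (31/9 - 22*I*W) = -5/9 - 22*I*W)
Q(a, g) = 193/54 (Q(a, g) = (-5/9 - 22*1*(-1))/6 = (-5/9 + 22)*(⅙) = (193/9)*(⅙) = 193/54)
(y(6, 5) + Q(0, 7))*34 = (5*(-2 + 6) + 193/54)*34 = (5*4 + 193/54)*34 = (20 + 193/54)*34 = (1273/54)*34 = 21641/27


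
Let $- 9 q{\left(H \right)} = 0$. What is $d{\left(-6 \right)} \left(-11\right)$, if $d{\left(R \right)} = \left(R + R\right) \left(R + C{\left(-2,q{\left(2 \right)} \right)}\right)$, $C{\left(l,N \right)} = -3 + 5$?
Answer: $-528$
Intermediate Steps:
$q{\left(H \right)} = 0$ ($q{\left(H \right)} = \left(- \frac{1}{9}\right) 0 = 0$)
$C{\left(l,N \right)} = 2$
$d{\left(R \right)} = 2 R \left(2 + R\right)$ ($d{\left(R \right)} = \left(R + R\right) \left(R + 2\right) = 2 R \left(2 + R\right)$)
$d{\left(-6 \right)} \left(-11\right) = 2 \left(-6\right) \left(2 - 6\right) \left(-11\right) = 2 \left(-6\right) \left(-4\right) \left(-11\right) = 48 \left(-11\right) = -528$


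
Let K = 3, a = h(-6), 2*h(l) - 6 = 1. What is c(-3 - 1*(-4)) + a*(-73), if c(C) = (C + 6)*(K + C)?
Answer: -455/2 ≈ -227.50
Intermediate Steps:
h(l) = 7/2 (h(l) = 3 + (½)*1 = 3 + ½ = 7/2)
a = 7/2 ≈ 3.5000
c(C) = (3 + C)*(6 + C) (c(C) = (C + 6)*(3 + C) = (6 + C)*(3 + C) = (3 + C)*(6 + C))
c(-3 - 1*(-4)) + a*(-73) = (18 + (-3 - 1*(-4))² + 9*(-3 - 1*(-4))) + (7/2)*(-73) = (18 + (-3 + 4)² + 9*(-3 + 4)) - 511/2 = (18 + 1² + 9*1) - 511/2 = (18 + 1 + 9) - 511/2 = 28 - 511/2 = -455/2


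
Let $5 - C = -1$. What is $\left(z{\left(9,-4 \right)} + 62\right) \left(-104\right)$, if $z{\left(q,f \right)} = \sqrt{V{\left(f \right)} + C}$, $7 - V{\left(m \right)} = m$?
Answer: $-6448 - 104 \sqrt{17} \approx -6876.8$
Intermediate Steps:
$C = 6$ ($C = 5 - -1 = 5 + 1 = 6$)
$V{\left(m \right)} = 7 - m$
$z{\left(q,f \right)} = \sqrt{13 - f}$ ($z{\left(q,f \right)} = \sqrt{\left(7 - f\right) + 6} = \sqrt{13 - f}$)
$\left(z{\left(9,-4 \right)} + 62\right) \left(-104\right) = \left(\sqrt{13 - -4} + 62\right) \left(-104\right) = \left(\sqrt{13 + 4} + 62\right) \left(-104\right) = \left(\sqrt{17} + 62\right) \left(-104\right) = \left(62 + \sqrt{17}\right) \left(-104\right) = -6448 - 104 \sqrt{17}$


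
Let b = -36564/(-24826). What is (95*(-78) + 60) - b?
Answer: -91253832/12413 ≈ -7351.5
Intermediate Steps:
b = 18282/12413 (b = -36564*(-1/24826) = 18282/12413 ≈ 1.4728)
(95*(-78) + 60) - b = (95*(-78) + 60) - 1*18282/12413 = (-7410 + 60) - 18282/12413 = -7350 - 18282/12413 = -91253832/12413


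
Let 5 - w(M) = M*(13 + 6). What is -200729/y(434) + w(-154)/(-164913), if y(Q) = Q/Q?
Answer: -11034274836/54971 ≈ -2.0073e+5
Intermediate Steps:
w(M) = 5 - 19*M (w(M) = 5 - M*(13 + 6) = 5 - M*19 = 5 - 19*M)
y(Q) = 1
-200729/y(434) + w(-154)/(-164913) = -200729/1 + (5 - 19*(-154))/(-164913) = -200729*1 + (5 + 2926)*(-1/164913) = -200729 + 2931*(-1/164913) = -200729 - 977/54971 = -11034274836/54971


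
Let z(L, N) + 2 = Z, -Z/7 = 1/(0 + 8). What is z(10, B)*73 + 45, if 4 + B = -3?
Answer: -1319/8 ≈ -164.88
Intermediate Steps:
B = -7 (B = -4 - 3 = -7)
Z = -7/8 (Z = -7/(0 + 8) = -7/8 ≈ -0.87500)
z(L, N) = -23/8 (z(L, N) = -2 - 7/8 = -23/8)
z(10, B)*73 + 45 = -23/8*73 + 45 = -1679/8 + 45 = -1319/8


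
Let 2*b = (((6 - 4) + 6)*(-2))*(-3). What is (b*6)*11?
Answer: 1584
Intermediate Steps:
b = 24 (b = ((((6 - 4) + 6)*(-2))*(-3))/2 = (((2 + 6)*(-2))*(-3))/2 = ((8*(-2))*(-3))/2 = (-16*(-3))/2 = (1/2)*48 = 24)
(b*6)*11 = (24*6)*11 = 144*11 = 1584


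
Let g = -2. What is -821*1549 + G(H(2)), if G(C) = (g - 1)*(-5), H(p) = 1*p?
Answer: -1271714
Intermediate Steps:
H(p) = p
G(C) = 15 (G(C) = (-2 - 1)*(-5) = -3*(-5) = 15)
-821*1549 + G(H(2)) = -821*1549 + 15 = -1271729 + 15 = -1271714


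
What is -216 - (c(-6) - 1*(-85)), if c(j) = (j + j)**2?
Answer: -445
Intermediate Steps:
c(j) = 4*j**2 (c(j) = (2*j)**2 = 4*j**2)
-216 - (c(-6) - 1*(-85)) = -216 - (4*(-6)**2 - 1*(-85)) = -216 - (4*36 + 85) = -216 - (144 + 85) = -216 - 1*229 = -216 - 229 = -445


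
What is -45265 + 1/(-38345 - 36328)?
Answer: -3380073346/74673 ≈ -45265.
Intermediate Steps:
-45265 + 1/(-38345 - 36328) = -45265 + 1/(-74673) = -45265 - 1/74673 = -3380073346/74673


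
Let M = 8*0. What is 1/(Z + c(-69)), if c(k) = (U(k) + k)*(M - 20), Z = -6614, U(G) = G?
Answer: -1/3854 ≈ -0.00025947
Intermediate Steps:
M = 0
c(k) = -40*k (c(k) = (k + k)*(0 - 20) = (2*k)*(-20) = -40*k)
1/(Z + c(-69)) = 1/(-6614 - 40*(-69)) = 1/(-6614 + 2760) = 1/(-3854) = -1/3854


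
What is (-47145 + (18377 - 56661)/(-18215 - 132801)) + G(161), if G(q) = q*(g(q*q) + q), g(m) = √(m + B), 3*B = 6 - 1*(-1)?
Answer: -801281325/37754 + 161*√233310/3 ≈ 4698.4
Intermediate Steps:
B = 7/3 (B = (6 - 1*(-1))/3 = (6 + 1)/3 = (⅓)*7 = 7/3 ≈ 2.3333)
g(m) = √(7/3 + m) (g(m) = √(m + 7/3) = √(7/3 + m))
G(q) = q*(q + √(21 + 9*q²)/3) (G(q) = q*(√(21 + 9*(q*q))/3 + q) = q*(√(21 + 9*q²)/3 + q) = q*(q + √(21 + 9*q²)/3))
(-47145 + (18377 - 56661)/(-18215 - 132801)) + G(161) = (-47145 + (18377 - 56661)/(-18215 - 132801)) + (⅓)*161*(√(21 + 9*161²) + 3*161) = (-47145 - 38284/(-151016)) + (⅓)*161*(√(21 + 9*25921) + 483) = (-47145 - 38284*(-1/151016)) + (⅓)*161*(√(21 + 233289) + 483) = (-47145 + 9571/37754) + (⅓)*161*(√233310 + 483) = -1779902759/37754 + (⅓)*161*(483 + √233310) = -1779902759/37754 + (25921 + 161*√233310/3) = -801281325/37754 + 161*√233310/3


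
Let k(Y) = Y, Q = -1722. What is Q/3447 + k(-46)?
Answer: -53428/1149 ≈ -46.500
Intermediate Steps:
Q/3447 + k(-46) = -1722/3447 - 46 = -1722*1/3447 - 46 = -574/1149 - 46 = -53428/1149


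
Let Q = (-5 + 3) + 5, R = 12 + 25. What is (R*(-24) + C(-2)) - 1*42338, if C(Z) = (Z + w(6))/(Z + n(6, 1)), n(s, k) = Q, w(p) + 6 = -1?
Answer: -43235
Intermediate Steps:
w(p) = -7 (w(p) = -6 - 1 = -7)
R = 37
Q = 3 (Q = -2 + 5 = 3)
n(s, k) = 3
C(Z) = (-7 + Z)/(3 + Z) (C(Z) = (Z - 7)/(Z + 3) = (-7 + Z)/(3 + Z))
(R*(-24) + C(-2)) - 1*42338 = (37*(-24) + (-7 - 2)/(3 - 2)) - 1*42338 = (-888 - 9/1) - 42338 = (-888 + 1*(-9)) - 42338 = (-888 - 9) - 42338 = -897 - 42338 = -43235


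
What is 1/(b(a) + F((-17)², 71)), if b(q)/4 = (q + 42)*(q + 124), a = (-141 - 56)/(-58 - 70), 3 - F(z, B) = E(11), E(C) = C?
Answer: 4096/89519769 ≈ 4.5755e-5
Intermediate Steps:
F(z, B) = -8 (F(z, B) = 3 - 1*11 = 3 - 11 = -8)
a = 197/128 (a = -197/(-128) = -197*(-1/128) = 197/128 ≈ 1.5391)
b(q) = 4*(42 + q)*(124 + q) (b(q) = 4*((q + 42)*(q + 124)) = 4*((42 + q)*(124 + q)) = 4*(42 + q)*(124 + q))
1/(b(a) + F((-17)², 71)) = 1/((20832 + 4*(197/128)² + 664*(197/128)) - 8) = 1/((20832 + 4*(38809/16384) + 16351/16) - 8) = 1/((20832 + 38809/4096 + 16351/16) - 8) = 1/(89552537/4096 - 8) = 1/(89519769/4096) = 4096/89519769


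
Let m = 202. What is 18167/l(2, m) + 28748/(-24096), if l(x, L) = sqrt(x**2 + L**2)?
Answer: -7187/6024 + 18167*sqrt(10202)/20404 ≈ 88.738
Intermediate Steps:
l(x, L) = sqrt(L**2 + x**2)
18167/l(2, m) + 28748/(-24096) = 18167/(sqrt(202**2 + 2**2)) + 28748/(-24096) = 18167/(sqrt(40804 + 4)) + 28748*(-1/24096) = 18167/(sqrt(40808)) - 7187/6024 = 18167/((2*sqrt(10202))) - 7187/6024 = 18167*(sqrt(10202)/20404) - 7187/6024 = 18167*sqrt(10202)/20404 - 7187/6024 = -7187/6024 + 18167*sqrt(10202)/20404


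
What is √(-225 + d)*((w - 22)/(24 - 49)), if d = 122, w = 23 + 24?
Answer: -I*√103 ≈ -10.149*I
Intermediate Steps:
w = 47
√(-225 + d)*((w - 22)/(24 - 49)) = √(-225 + 122)*((47 - 22)/(24 - 49)) = √(-103)*(25/(-25)) = (I*√103)*(25*(-1/25)) = (I*√103)*(-1) = -I*√103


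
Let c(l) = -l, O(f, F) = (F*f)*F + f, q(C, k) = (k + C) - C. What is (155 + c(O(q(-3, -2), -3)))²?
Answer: 30625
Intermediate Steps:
q(C, k) = k (q(C, k) = (C + k) - C = k)
O(f, F) = f + f*F² (O(f, F) = f*F² + f = f + f*F²)
(155 + c(O(q(-3, -2), -3)))² = (155 - (-2)*(1 + (-3)²))² = (155 - (-2)*(1 + 9))² = (155 - (-2)*10)² = (155 - 1*(-20))² = (155 + 20)² = 175² = 30625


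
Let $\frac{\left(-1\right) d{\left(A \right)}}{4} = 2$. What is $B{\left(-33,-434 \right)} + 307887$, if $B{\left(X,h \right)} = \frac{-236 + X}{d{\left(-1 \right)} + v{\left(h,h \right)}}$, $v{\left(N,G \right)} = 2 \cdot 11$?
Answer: $\frac{4310149}{14} \approx 3.0787 \cdot 10^{5}$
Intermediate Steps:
$v{\left(N,G \right)} = 22$
$d{\left(A \right)} = -8$ ($d{\left(A \right)} = \left(-4\right) 2 = -8$)
$B{\left(X,h \right)} = - \frac{118}{7} + \frac{X}{14}$ ($B{\left(X,h \right)} = \frac{-236 + X}{-8 + 22} = \frac{-236 + X}{14} = \left(-236 + X\right) \frac{1}{14} = - \frac{118}{7} + \frac{X}{14}$)
$B{\left(-33,-434 \right)} + 307887 = \left(- \frac{118}{7} + \frac{1}{14} \left(-33\right)\right) + 307887 = \left(- \frac{118}{7} - \frac{33}{14}\right) + 307887 = - \frac{269}{14} + 307887 = \frac{4310149}{14}$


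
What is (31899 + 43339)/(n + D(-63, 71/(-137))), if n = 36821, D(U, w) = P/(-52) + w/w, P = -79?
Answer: 3912376/1914823 ≈ 2.0432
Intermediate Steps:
D(U, w) = 131/52 (D(U, w) = -79/(-52) + w/w = -79*(-1/52) + 1 = 79/52 + 1 = 131/52)
(31899 + 43339)/(n + D(-63, 71/(-137))) = (31899 + 43339)/(36821 + 131/52) = 75238/(1914823/52) = 75238*(52/1914823) = 3912376/1914823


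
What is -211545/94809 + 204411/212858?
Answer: -8549681037/6726951374 ≈ -1.2710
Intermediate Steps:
-211545/94809 + 204411/212858 = -211545*1/94809 + 204411*(1/212858) = -70515/31603 + 204411/212858 = -8549681037/6726951374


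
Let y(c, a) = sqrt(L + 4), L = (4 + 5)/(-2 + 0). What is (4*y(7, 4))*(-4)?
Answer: -8*I*sqrt(2) ≈ -11.314*I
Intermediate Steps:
L = -9/2 (L = 9/(-2) = 9*(-1/2) = -9/2 ≈ -4.5000)
y(c, a) = I*sqrt(2)/2 (y(c, a) = sqrt(-9/2 + 4) = sqrt(-1/2) = I*sqrt(2)/2)
(4*y(7, 4))*(-4) = (4*(I*sqrt(2)/2))*(-4) = (2*I*sqrt(2))*(-4) = -8*I*sqrt(2)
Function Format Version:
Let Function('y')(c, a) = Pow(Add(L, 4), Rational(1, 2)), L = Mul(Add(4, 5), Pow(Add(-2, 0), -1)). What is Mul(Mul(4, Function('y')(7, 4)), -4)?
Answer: Mul(-8, I, Pow(2, Rational(1, 2))) ≈ Mul(-11.314, I)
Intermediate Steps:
L = Rational(-9, 2) (L = Mul(9, Pow(-2, -1)) = Mul(9, Rational(-1, 2)) = Rational(-9, 2) ≈ -4.5000)
Function('y')(c, a) = Mul(Rational(1, 2), I, Pow(2, Rational(1, 2))) (Function('y')(c, a) = Pow(Add(Rational(-9, 2), 4), Rational(1, 2)) = Pow(Rational(-1, 2), Rational(1, 2)) = Mul(Rational(1, 2), I, Pow(2, Rational(1, 2))))
Mul(Mul(4, Function('y')(7, 4)), -4) = Mul(Mul(4, Mul(Rational(1, 2), I, Pow(2, Rational(1, 2)))), -4) = Mul(Mul(2, I, Pow(2, Rational(1, 2))), -4) = Mul(-8, I, Pow(2, Rational(1, 2)))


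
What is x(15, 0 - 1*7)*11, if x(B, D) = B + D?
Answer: 88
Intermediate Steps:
x(15, 0 - 1*7)*11 = (15 + (0 - 1*7))*11 = (15 + (0 - 7))*11 = (15 - 7)*11 = 8*11 = 88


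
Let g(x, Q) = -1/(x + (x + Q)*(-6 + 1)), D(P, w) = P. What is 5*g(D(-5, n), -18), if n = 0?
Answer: -1/22 ≈ -0.045455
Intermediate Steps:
g(x, Q) = -1/(-5*Q - 4*x) (g(x, Q) = -1/(x + (Q + x)*(-5)) = -1/(x + (-5*Q - 5*x)) = -1/(-5*Q - 4*x))
5*g(D(-5, n), -18) = 5/(4*(-5) + 5*(-18)) = 5/(-20 - 90) = 5/(-110) = 5*(-1/110) = -1/22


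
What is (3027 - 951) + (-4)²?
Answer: 2092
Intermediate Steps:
(3027 - 951) + (-4)² = 2076 + 16 = 2092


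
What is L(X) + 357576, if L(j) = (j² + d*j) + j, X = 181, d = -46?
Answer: 382192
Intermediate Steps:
L(j) = j² - 45*j (L(j) = (j² - 46*j) + j = j² - 45*j)
L(X) + 357576 = 181*(-45 + 181) + 357576 = 181*136 + 357576 = 24616 + 357576 = 382192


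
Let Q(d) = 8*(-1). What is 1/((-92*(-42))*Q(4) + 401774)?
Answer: 1/370862 ≈ 2.6964e-6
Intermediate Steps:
Q(d) = -8
1/((-92*(-42))*Q(4) + 401774) = 1/(-92*(-42)*(-8) + 401774) = 1/(3864*(-8) + 401774) = 1/(-30912 + 401774) = 1/370862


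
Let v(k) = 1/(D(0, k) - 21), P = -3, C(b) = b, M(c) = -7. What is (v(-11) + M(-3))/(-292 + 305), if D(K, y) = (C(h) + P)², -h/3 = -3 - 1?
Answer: -419/780 ≈ -0.53718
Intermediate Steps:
h = 12 (h = -3*(-3 - 1) = -3*(-4) = 12)
D(K, y) = 81 (D(K, y) = (12 - 3)² = 9² = 81)
v(k) = 1/60 (v(k) = 1/(81 - 21) = 1/60)
(v(-11) + M(-3))/(-292 + 305) = (1/60 - 7)/(-292 + 305) = -419/60/13 = -419/60*1/13 = -419/780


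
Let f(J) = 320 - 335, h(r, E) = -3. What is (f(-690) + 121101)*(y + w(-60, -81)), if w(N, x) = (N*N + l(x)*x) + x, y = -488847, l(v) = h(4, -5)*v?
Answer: -61149761946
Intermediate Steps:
l(v) = -3*v
f(J) = -15
w(N, x) = x + N**2 - 3*x**2 (w(N, x) = (N*N + (-3*x)*x) + x = (N**2 - 3*x**2) + x = x + N**2 - 3*x**2)
(f(-690) + 121101)*(y + w(-60, -81)) = (-15 + 121101)*(-488847 + (-81 + (-60)**2 - 3*(-81)**2)) = 121086*(-488847 + (-81 + 3600 - 3*6561)) = 121086*(-488847 + (-81 + 3600 - 19683)) = 121086*(-488847 - 16164) = 121086*(-505011) = -61149761946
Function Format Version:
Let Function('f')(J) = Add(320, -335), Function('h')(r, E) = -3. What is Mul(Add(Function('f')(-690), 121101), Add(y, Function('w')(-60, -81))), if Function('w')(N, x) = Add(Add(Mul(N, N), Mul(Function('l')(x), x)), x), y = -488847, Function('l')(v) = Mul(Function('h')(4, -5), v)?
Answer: -61149761946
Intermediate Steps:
Function('l')(v) = Mul(-3, v)
Function('f')(J) = -15
Function('w')(N, x) = Add(x, Pow(N, 2), Mul(-3, Pow(x, 2))) (Function('w')(N, x) = Add(Add(Mul(N, N), Mul(Mul(-3, x), x)), x) = Add(Add(Pow(N, 2), Mul(-3, Pow(x, 2))), x) = Add(x, Pow(N, 2), Mul(-3, Pow(x, 2))))
Mul(Add(Function('f')(-690), 121101), Add(y, Function('w')(-60, -81))) = Mul(Add(-15, 121101), Add(-488847, Add(-81, Pow(-60, 2), Mul(-3, Pow(-81, 2))))) = Mul(121086, Add(-488847, Add(-81, 3600, Mul(-3, 6561)))) = Mul(121086, Add(-488847, Add(-81, 3600, -19683))) = Mul(121086, Add(-488847, -16164)) = Mul(121086, -505011) = -61149761946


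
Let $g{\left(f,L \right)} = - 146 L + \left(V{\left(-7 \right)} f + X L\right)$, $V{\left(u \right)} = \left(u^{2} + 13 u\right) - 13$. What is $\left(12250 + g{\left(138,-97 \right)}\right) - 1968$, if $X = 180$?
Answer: $-606$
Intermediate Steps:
$V{\left(u \right)} = -13 + u^{2} + 13 u$
$g{\left(f,L \right)} = - 55 f + 34 L$ ($g{\left(f,L \right)} = - 146 L + \left(\left(-13 + \left(-7\right)^{2} + 13 \left(-7\right)\right) f + 180 L\right) = - 146 L + \left(\left(-13 + 49 - 91\right) f + 180 L\right) = - 146 L + \left(- 55 f + 180 L\right) = - 55 f + 34 L$)
$\left(12250 + g{\left(138,-97 \right)}\right) - 1968 = \left(12250 + \left(\left(-55\right) 138 + 34 \left(-97\right)\right)\right) - 1968 = \left(12250 - 10888\right) - 1968 = 1362 - 1968 = -606$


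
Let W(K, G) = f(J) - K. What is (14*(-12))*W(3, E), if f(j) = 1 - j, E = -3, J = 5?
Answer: 1176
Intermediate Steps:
W(K, G) = -4 - K (W(K, G) = (1 - 1*5) - K = (1 - 5) - K = -4 - K)
(14*(-12))*W(3, E) = (14*(-12))*(-4 - 1*3) = -168*(-4 - 3) = -168*(-7) = 1176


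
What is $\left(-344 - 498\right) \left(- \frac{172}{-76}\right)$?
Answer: $- \frac{36206}{19} \approx -1905.6$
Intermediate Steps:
$\left(-344 - 498\right) \left(- \frac{172}{-76}\right) = - 842 \left(- \frac{172 \left(-1\right)}{76}\right) = - 842 \left(\left(-1\right) \left(- \frac{43}{19}\right)\right) = \left(-842\right) \frac{43}{19} = - \frac{36206}{19}$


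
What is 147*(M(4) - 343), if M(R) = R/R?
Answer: -50274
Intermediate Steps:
M(R) = 1
147*(M(4) - 343) = 147*(1 - 343) = 147*(-342) = -50274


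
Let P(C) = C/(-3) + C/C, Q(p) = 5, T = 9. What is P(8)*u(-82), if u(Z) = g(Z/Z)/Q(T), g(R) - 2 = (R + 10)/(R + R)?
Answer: -5/2 ≈ -2.5000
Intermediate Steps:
g(R) = 2 + (10 + R)/(2*R) (g(R) = 2 + (R + 10)/(R + R) = 2 + (10 + R)/((2*R)) = 2 + (10 + R)*(1/(2*R)) = 2 + (10 + R)/(2*R))
P(C) = 1 - C/3 (P(C) = C*(-⅓) + 1 = -C/3 + 1 = 1 - C/3)
u(Z) = 3/2 (u(Z) = (5/2 + 5/((Z/Z)))/5 = (5/2 + 5/1)*(⅕) = (5/2 + 5*1)*(⅕) = (5/2 + 5)*(⅕) = (15/2)*(⅕) = 3/2)
P(8)*u(-82) = (1 - ⅓*8)*(3/2) = (1 - 8/3)*(3/2) = -5/3*3/2 = -5/2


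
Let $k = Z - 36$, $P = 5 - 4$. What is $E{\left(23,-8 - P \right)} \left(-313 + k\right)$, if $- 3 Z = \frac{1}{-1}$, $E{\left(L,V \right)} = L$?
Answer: $- \frac{24058}{3} \approx -8019.3$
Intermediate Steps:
$P = 1$ ($P = 5 - 4 = 1$)
$Z = \frac{1}{3}$ ($Z = - \frac{1}{3 \left(-1\right)} = \left(- \frac{1}{3}\right) \left(-1\right) = \frac{1}{3} \approx 0.33333$)
$k = - \frac{107}{3}$ ($k = \frac{1}{3} - 36 = - \frac{107}{3} \approx -35.667$)
$E{\left(23,-8 - P \right)} \left(-313 + k\right) = 23 \left(-313 - \frac{107}{3}\right) = 23 \left(- \frac{1046}{3}\right) = - \frac{24058}{3}$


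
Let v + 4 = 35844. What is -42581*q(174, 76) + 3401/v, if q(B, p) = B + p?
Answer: -381525756599/35840 ≈ -1.0645e+7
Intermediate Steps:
v = 35840 (v = -4 + 35844 = 35840)
-42581*q(174, 76) + 3401/v = -42581/(1/(174 + 76)) + 3401/35840 = -42581/(1/250) + 3401*(1/35840) = -42581/1/250 + 3401/35840 = -42581*250 + 3401/35840 = -10645250 + 3401/35840 = -381525756599/35840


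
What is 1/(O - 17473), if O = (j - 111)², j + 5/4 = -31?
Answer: 16/48761 ≈ 0.00032813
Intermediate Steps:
j = -129/4 (j = -5/4 - 31 = -129/4 ≈ -32.250)
O = 328329/16 (O = (-129/4 - 111)² = (-573/4)² = 328329/16 ≈ 20521.)
1/(O - 17473) = 1/(328329/16 - 17473) = 1/(48761/16) = 16/48761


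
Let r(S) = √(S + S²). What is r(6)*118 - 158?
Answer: -158 + 118*√42 ≈ 606.73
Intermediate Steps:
r(6)*118 - 158 = √(6*(1 + 6))*118 - 158 = √(6*7)*118 - 158 = √42*118 - 158 = 118*√42 - 158 = -158 + 118*√42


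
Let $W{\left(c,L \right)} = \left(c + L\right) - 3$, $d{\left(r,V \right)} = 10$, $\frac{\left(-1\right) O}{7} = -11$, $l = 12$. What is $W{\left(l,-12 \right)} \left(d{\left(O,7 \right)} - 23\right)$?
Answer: $39$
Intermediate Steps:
$O = 77$ ($O = \left(-7\right) \left(-11\right) = 77$)
$W{\left(c,L \right)} = -3 + L + c$ ($W{\left(c,L \right)} = \left(L + c\right) - 3 = -3 + L + c$)
$W{\left(l,-12 \right)} \left(d{\left(O,7 \right)} - 23\right) = \left(-3 - 12 + 12\right) \left(10 - 23\right) = \left(-3\right) \left(-13\right) = 39$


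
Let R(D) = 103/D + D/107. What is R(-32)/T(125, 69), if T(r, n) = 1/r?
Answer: -1505625/3424 ≈ -439.73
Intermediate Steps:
R(D) = 103/D + D/107 (R(D) = 103/D + D*(1/107) = 103/D + D/107)
R(-32)/T(125, 69) = (103/(-32) + (1/107)*(-32))/(1/125) = (103*(-1/32) - 32/107)/(1/125) = (-103/32 - 32/107)*125 = -12045/3424*125 = -1505625/3424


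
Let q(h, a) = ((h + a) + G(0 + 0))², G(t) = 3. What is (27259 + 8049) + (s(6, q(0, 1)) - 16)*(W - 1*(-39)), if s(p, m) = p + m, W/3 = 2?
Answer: 35578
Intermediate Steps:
W = 6 (W = 3*2 = 6)
q(h, a) = (3 + a + h)² (q(h, a) = ((h + a) + 3)² = ((a + h) + 3)² = (3 + a + h)²)
s(p, m) = m + p
(27259 + 8049) + (s(6, q(0, 1)) - 16)*(W - 1*(-39)) = (27259 + 8049) + (((3 + 1 + 0)² + 6) - 16)*(6 - 1*(-39)) = 35308 + ((4² + 6) - 16)*(6 + 39) = 35308 + ((16 + 6) - 16)*45 = 35308 + (22 - 16)*45 = 35308 + 6*45 = 35308 + 270 = 35578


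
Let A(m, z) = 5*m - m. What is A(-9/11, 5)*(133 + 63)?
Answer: -7056/11 ≈ -641.45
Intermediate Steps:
A(m, z) = 4*m
A(-9/11, 5)*(133 + 63) = (4*(-9/11))*(133 + 63) = (4*(-9*1/11))*196 = (4*(-9/11))*196 = -36/11*196 = -7056/11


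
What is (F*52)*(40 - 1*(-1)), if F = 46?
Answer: 98072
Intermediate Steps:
(F*52)*(40 - 1*(-1)) = (46*52)*(40 - 1*(-1)) = 2392*(40 + 1) = 2392*41 = 98072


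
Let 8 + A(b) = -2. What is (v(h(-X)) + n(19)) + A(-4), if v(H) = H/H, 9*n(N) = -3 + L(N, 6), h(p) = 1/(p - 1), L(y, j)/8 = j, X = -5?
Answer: -4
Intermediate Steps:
A(b) = -10 (A(b) = -8 - 2 = -10)
L(y, j) = 8*j
h(p) = 1/(-1 + p)
n(N) = 5 (n(N) = (-3 + 8*6)/9 = (-3 + 48)/9 = (⅑)*45 = 5)
v(H) = 1
(v(h(-X)) + n(19)) + A(-4) = (1 + 5) - 10 = 6 - 10 = -4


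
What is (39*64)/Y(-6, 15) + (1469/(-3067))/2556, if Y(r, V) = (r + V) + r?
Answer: 6522256195/7839252 ≈ 832.00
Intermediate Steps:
Y(r, V) = V + 2*r (Y(r, V) = (V + r) + r = V + 2*r)
(39*64)/Y(-6, 15) + (1469/(-3067))/2556 = (39*64)/(15 + 2*(-6)) + (1469/(-3067))/2556 = 2496/(15 - 12) + (1469*(-1/3067))*(1/2556) = 2496/3 - 1469/3067*1/2556 = 2496*(⅓) - 1469/7839252 = 832 - 1469/7839252 = 6522256195/7839252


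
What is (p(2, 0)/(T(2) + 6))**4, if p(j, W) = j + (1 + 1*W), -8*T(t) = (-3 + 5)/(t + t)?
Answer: 5308416/81450625 ≈ 0.065173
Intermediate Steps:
T(t) = -1/(8*t) (T(t) = -(-3 + 5)/(8*(t + t)) = -1/(4*(2*t)) = -1/(2*t)/4 = -1/(8*t))
p(j, W) = 1 + W + j (p(j, W) = j + (1 + W) = 1 + W + j)
(p(2, 0)/(T(2) + 6))**4 = ((1 + 0 + 2)/(-1/8/2 + 6))**4 = (3/(-1/8*1/2 + 6))**4 = (3/(-1/16 + 6))**4 = (3/(95/16))**4 = ((16/95)*3)**4 = (48/95)**4 = 5308416/81450625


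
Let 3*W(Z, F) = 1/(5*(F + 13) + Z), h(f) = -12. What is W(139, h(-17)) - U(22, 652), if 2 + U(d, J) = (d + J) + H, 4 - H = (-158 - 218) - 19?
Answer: -462671/432 ≈ -1071.0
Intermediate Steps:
H = 399 (H = 4 - ((-158 - 218) - 19) = 4 - (-376 - 19) = 4 - 1*(-395) = 4 + 395 = 399)
U(d, J) = 397 + J + d (U(d, J) = -2 + ((d + J) + 399) = -2 + ((J + d) + 399) = -2 + (399 + J + d) = 397 + J + d)
W(Z, F) = 1/(3*(65 + Z + 5*F)) (W(Z, F) = 1/(3*(5*(F + 13) + Z)) = 1/(3*(5*(13 + F) + Z)) = 1/(3*((65 + 5*F) + Z)) = 1/(3*(65 + Z + 5*F)))
W(139, h(-17)) - U(22, 652) = 1/(3*(65 + 139 + 5*(-12))) - (397 + 652 + 22) = 1/(3*(65 + 139 - 60)) - 1*1071 = (⅓)/144 - 1071 = (⅓)*(1/144) - 1071 = 1/432 - 1071 = -462671/432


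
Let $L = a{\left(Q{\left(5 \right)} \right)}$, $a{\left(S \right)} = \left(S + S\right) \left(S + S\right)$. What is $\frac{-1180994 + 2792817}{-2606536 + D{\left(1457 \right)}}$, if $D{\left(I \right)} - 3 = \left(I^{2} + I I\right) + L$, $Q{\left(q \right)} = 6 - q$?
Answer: $\frac{1611823}{1639169} \approx 0.98332$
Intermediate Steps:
$a{\left(S \right)} = 4 S^{2}$ ($a{\left(S \right)} = 2 S 2 S = 4 S^{2}$)
$L = 4$ ($L = 4 \left(6 - 5\right)^{2} = 4 \cdot 1^{2} = 4 \cdot 1 = 4$)
$D{\left(I \right)} = 7 + 2 I^{2}$ ($D{\left(I \right)} = 3 + \left(\left(I^{2} + I I\right) + 4\right) = 3 + \left(\left(I^{2} + I^{2}\right) + 4\right) = 3 + \left(2 I^{2} + 4\right) = 3 + \left(4 + 2 I^{2}\right) = 7 + 2 I^{2}$)
$\frac{-1180994 + 2792817}{-2606536 + D{\left(1457 \right)}} = \frac{-1180994 + 2792817}{-2606536 + \left(7 + 2 \cdot 1457^{2}\right)} = \frac{1611823}{-2606536 + \left(7 + 2 \cdot 2122849\right)} = \frac{1611823}{-2606536 + \left(7 + 4245698\right)} = \frac{1611823}{-2606536 + 4245705} = \frac{1611823}{1639169}$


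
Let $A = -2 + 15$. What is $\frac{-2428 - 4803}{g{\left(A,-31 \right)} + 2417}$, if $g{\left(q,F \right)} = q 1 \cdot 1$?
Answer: $- \frac{7231}{2430} \approx -2.9757$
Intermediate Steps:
$A = 13$
$g{\left(q,F \right)} = q$ ($g{\left(q,F \right)} = q 1 = q$)
$\frac{-2428 - 4803}{g{\left(A,-31 \right)} + 2417} = \frac{-2428 - 4803}{13 + 2417} = - \frac{7231}{2430}$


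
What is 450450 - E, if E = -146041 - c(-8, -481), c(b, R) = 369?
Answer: 596860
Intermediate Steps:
E = -146410 (E = -146041 - 1*369 = -146041 - 369 = -146410)
450450 - E = 450450 - 1*(-146410) = 450450 + 146410 = 596860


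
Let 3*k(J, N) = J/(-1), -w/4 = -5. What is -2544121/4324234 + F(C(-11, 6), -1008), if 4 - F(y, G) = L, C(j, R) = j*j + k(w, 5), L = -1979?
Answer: 8572411901/4324234 ≈ 1982.4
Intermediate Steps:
w = 20 (w = -4*(-5) = 20)
k(J, N) = -J/3 (k(J, N) = (J/(-1))/3 = (J*(-1))/3 = (-J)/3 = -J/3)
C(j, R) = -20/3 + j² (C(j, R) = j*j - ⅓*20 = j² - 20/3 = -20/3 + j²)
F(y, G) = 1983 (F(y, G) = 4 - 1*(-1979) = 4 + 1979 = 1983)
-2544121/4324234 + F(C(-11, 6), -1008) = -2544121/4324234 + 1983 = 8572411901/4324234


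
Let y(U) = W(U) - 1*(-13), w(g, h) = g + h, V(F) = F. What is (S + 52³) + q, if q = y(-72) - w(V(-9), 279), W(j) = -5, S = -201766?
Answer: -61420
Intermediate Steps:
y(U) = 8 (y(U) = -5 - 1*(-13) = -5 + 13 = 8)
q = -262 (q = 8 - (-9 + 279) = 8 - 1*270 = 8 - 270 = -262)
(S + 52³) + q = (-201766 + 52³) - 262 = (-201766 + 140608) - 262 = -61158 - 262 = -61420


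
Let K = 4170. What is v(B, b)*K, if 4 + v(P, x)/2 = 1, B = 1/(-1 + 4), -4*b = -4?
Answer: -25020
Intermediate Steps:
b = 1 (b = -¼*(-4) = 1)
B = ⅓ (B = 1/3 = ⅓ ≈ 0.33333)
v(P, x) = -6 (v(P, x) = -8 + 2*1 = -8 + 2 = -6)
v(B, b)*K = -6*4170 = -25020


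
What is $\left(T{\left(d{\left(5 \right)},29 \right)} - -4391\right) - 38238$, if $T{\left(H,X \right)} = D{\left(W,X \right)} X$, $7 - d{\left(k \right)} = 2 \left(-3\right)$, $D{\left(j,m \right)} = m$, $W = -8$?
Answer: $-33006$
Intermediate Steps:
$d{\left(k \right)} = 13$ ($d{\left(k \right)} = 7 - 2 \left(-3\right) = 7 - -6 = 7 + 6 = 13$)
$T{\left(H,X \right)} = X^{2}$ ($T{\left(H,X \right)} = X X = X^{2}$)
$\left(T{\left(d{\left(5 \right)},29 \right)} - -4391\right) - 38238 = \left(29^{2} - -4391\right) - 38238 = \left(841 + 4391\right) - 38238 = 5232 - 38238 = -33006$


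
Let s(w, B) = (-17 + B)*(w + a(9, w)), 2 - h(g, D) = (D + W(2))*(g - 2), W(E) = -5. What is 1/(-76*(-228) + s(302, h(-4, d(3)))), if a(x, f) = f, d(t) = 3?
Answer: 1/1020 ≈ 0.00098039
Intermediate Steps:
h(g, D) = 2 - (-5 + D)*(-2 + g) (h(g, D) = 2 - (D - 5)*(g - 2) = 2 - (-5 + D)*(-2 + g))
s(w, B) = 2*w*(-17 + B) (s(w, B) = (-17 + B)*(w + w) = (-17 + B)*(2*w) = 2*w*(-17 + B))
1/(-76*(-228) + s(302, h(-4, d(3)))) = 1/(-76*(-228) + 2*302*(-17 + (-8 + 2*3 + 5*(-4) - 1*3*(-4)))) = 1/(17328 + 2*302*(-17 + (-8 + 6 - 20 + 12))) = 1/(17328 + 2*302*(-17 - 10)) = 1/(17328 + 2*302*(-27)) = 1/(17328 - 16308) = 1/1020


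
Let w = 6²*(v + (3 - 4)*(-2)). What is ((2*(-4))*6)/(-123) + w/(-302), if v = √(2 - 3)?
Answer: 940/6191 - 18*I/151 ≈ 0.15183 - 0.11921*I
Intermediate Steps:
v = I (v = √(-1) = I ≈ 1.0*I)
w = 72 + 36*I (w = 6²*(I + (3 - 4)*(-2)) = 36*(I - 1*(-2)) = 36*(I + 2) = 36*(2 + I) = 72 + 36*I ≈ 72.0 + 36.0*I)
((2*(-4))*6)/(-123) + w/(-302) = ((2*(-4))*6)/(-123) + (72 + 36*I)/(-302) = -8*6*(-1/123) + (72 + 36*I)*(-1/302) = -48*(-1/123) + (-36/151 - 18*I/151) = 16/41 + (-36/151 - 18*I/151) = 940/6191 - 18*I/151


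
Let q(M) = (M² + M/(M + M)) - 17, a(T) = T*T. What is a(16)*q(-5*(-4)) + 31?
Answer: 98207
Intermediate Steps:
a(T) = T²
q(M) = -33/2 + M² (q(M) = (M² + M/((2*M))) - 17 = (M² + (1/(2*M))*M) - 17 = (M² + ½) - 17 = (½ + M²) - 17 = -33/2 + M²)
a(16)*q(-5*(-4)) + 31 = 16²*(-33/2 + (-5*(-4))²) + 31 = 256*(-33/2 + 20²) + 31 = 256*(-33/2 + 400) + 31 = 256*(767/2) + 31 = 98176 + 31 = 98207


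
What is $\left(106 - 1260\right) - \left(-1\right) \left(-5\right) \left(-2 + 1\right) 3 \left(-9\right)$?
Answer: $-1289$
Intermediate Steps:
$\left(106 - 1260\right) - \left(-1\right) \left(-5\right) \left(-2 + 1\right) 3 \left(-9\right) = \left(106 - 1260\right) - 5 \left(-1\right) 3 \left(-9\right) = -1154 - \left(-5\right) 3 \left(-9\right) = -1154 - \left(-15\right) \left(-9\right) = -1154 - 135 = -1289$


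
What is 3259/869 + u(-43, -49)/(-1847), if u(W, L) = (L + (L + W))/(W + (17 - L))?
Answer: 138568108/36915989 ≈ 3.7536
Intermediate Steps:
u(W, L) = (W + 2*L)/(17 + W - L)
3259/869 + u(-43, -49)/(-1847) = 3259/869 + ((-43 + 2*(-49))/(17 - 43 - 1*(-49)))/(-1847) = 3259*(1/869) + ((-43 - 98)/(17 - 43 + 49))*(-1/1847) = 3259/869 + (-141/23)*(-1/1847) = 3259/869 + ((1/23)*(-141))*(-1/1847) = 3259/869 - 141/23*(-1/1847) = 3259/869 + 141/42481 = 138568108/36915989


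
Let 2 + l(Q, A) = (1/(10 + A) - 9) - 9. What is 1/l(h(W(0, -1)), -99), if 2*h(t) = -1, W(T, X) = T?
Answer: -89/1781 ≈ -0.049972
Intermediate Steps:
h(t) = -1/2 (h(t) = (1/2)*(-1) = -1/2)
l(Q, A) = -20 + 1/(10 + A) (l(Q, A) = -2 + ((1/(10 + A) - 9) - 9) = -2 + ((-9 + 1/(10 + A)) - 9) = -2 + (-18 + 1/(10 + A)) = -20 + 1/(10 + A))
1/l(h(W(0, -1)), -99) = 1/((-199 - 20*(-99))/(10 - 99)) = 1/((-199 + 1980)/(-89)) = 1/(-1/89*1781) = 1/(-1781/89) = -89/1781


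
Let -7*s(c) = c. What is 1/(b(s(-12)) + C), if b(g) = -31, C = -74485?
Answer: -1/74516 ≈ -1.3420e-5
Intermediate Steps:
s(c) = -c/7
1/(b(s(-12)) + C) = 1/(-31 - 74485) = 1/(-74516) = -1/74516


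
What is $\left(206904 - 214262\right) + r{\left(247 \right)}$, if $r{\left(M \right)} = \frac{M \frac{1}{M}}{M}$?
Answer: $- \frac{1817425}{247} \approx -7358.0$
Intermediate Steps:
$r{\left(M \right)} = \frac{1}{M}$ ($r{\left(M \right)} = 1 \frac{1}{M} = \frac{1}{M}$)
$\left(206904 - 214262\right) + r{\left(247 \right)} = \left(206904 - 214262\right) + \frac{1}{247} = -7358 + \frac{1}{247} = - \frac{1817425}{247}$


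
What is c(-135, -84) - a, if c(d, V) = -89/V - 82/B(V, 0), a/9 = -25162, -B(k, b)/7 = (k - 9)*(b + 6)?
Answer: 252728287/1116 ≈ 2.2646e+5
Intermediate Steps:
B(k, b) = -7*(-9 + k)*(6 + b) (B(k, b) = -7*(k - 9)*(b + 6) = -7*(-9 + k)*(6 + b))
a = -226458 (a = 9*(-25162) = -226458)
c(d, V) = -89/V - 82/(378 - 42*V) (c(d, V) = -89/V - 82/(378 - 42*V + 63*0 - 7*0*V) = -89/V - 82/(378 - 42*V + 0 + 0) = -89/V - 82/(378 - 42*V))
c(-135, -84) - a = (1/21)*(16821 - 1828*(-84))/(-84*(-9 - 84)) - 1*(-226458) = (1/21)*(-1/84)*(16821 + 153552)/(-93) + 226458 = (1/21)*(-1/84)*(-1/93)*170373 + 226458 = 1159/1116 + 226458 = 252728287/1116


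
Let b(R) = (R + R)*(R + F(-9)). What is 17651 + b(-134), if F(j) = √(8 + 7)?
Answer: 53563 - 268*√15 ≈ 52525.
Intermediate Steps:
F(j) = √15
b(R) = 2*R*(R + √15) (b(R) = (R + R)*(R + √15) = (2*R)*(R + √15) = 2*R*(R + √15))
17651 + b(-134) = 17651 + 2*(-134)*(-134 + √15) = 17651 + (35912 - 268*√15) = 53563 - 268*√15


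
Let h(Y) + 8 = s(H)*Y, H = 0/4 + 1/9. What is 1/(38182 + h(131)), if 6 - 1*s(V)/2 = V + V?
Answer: 9/357190 ≈ 2.5197e-5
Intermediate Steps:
H = ⅑ (H = 0*(¼) + 1*(⅑) = 0 + ⅑ = ⅑ ≈ 0.11111)
s(V) = 12 - 4*V (s(V) = 12 - 2*(V + V) = 12 - 4*V)
h(Y) = -8 + 104*Y/9 (h(Y) = -8 + (12 - 4*⅑)*Y = -8 + (12 - 4/9)*Y = -8 + 104*Y/9)
1/(38182 + h(131)) = 1/(38182 + (-8 + (104/9)*131)) = 1/(38182 + (-8 + 13624/9)) = 1/(38182 + 13552/9) = 1/(357190/9) = 9/357190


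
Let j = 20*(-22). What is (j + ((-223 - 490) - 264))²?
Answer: 2007889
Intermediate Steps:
j = -440
(j + ((-223 - 490) - 264))² = (-440 + ((-223 - 490) - 264))² = (-440 + (-713 - 264))² = (-440 - 977)² = (-1417)² = 2007889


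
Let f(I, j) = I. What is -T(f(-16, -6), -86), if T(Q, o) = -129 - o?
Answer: 43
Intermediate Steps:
-T(f(-16, -6), -86) = -(-129 - 1*(-86)) = -(-129 + 86) = -1*(-43) = 43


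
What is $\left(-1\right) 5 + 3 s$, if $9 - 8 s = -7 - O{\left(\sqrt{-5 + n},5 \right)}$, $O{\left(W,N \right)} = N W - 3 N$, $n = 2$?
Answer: $- \frac{37}{8} + \frac{15 i \sqrt{3}}{8} \approx -4.625 + 3.2476 i$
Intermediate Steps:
$O{\left(W,N \right)} = - 3 N + N W$
$s = \frac{1}{8} + \frac{5 i \sqrt{3}}{8}$ ($s = \frac{9}{8} - \frac{-7 - 5 \left(-3 + \sqrt{-5 + 2}\right)}{8} = \frac{9}{8} - \frac{-7 - 5 \left(-3 + \sqrt{-3}\right)}{8} = \frac{9}{8} - \frac{-7 - 5 \left(-3 + i \sqrt{3}\right)}{8} = \frac{9}{8} - \frac{-7 - \left(-15 + 5 i \sqrt{3}\right)}{8} = \frac{9}{8} - \frac{-7 + \left(15 - 5 i \sqrt{3}\right)}{8} = \frac{9}{8} - \frac{8 - 5 i \sqrt{3}}{8} = \frac{9}{8} - \left(1 - \frac{5 i \sqrt{3}}{8}\right) = \frac{1}{8} + \frac{5 i \sqrt{3}}{8} \approx 0.125 + 1.0825 i$)
$\left(-1\right) 5 + 3 s = \left(-1\right) 5 + 3 \left(\frac{1}{8} + \frac{5 i \sqrt{3}}{8}\right) = -5 + \left(\frac{3}{8} + \frac{15 i \sqrt{3}}{8}\right) = - \frac{37}{8} + \frac{15 i \sqrt{3}}{8}$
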